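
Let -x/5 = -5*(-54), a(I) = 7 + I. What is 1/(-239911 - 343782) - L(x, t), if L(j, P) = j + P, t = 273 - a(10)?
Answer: 638560141/583693 ≈ 1094.0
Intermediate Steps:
x = -1350 (x = -(-25)*(-54) = -5*270 = -1350)
t = 256 (t = 273 - (7 + 10) = 273 - 1*17 = 273 - 17 = 256)
L(j, P) = P + j
1/(-239911 - 343782) - L(x, t) = 1/(-239911 - 343782) - (256 - 1350) = 1/(-583693) - 1*(-1094) = -1/583693 + 1094 = 638560141/583693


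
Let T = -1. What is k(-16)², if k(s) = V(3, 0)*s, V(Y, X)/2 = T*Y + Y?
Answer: 0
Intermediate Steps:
V(Y, X) = 0 (V(Y, X) = 2*(-Y + Y) = 2*0 = 0)
k(s) = 0 (k(s) = 0*s = 0)
k(-16)² = 0² = 0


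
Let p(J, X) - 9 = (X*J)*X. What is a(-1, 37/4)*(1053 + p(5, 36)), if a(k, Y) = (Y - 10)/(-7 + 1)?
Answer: 3771/4 ≈ 942.75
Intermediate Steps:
p(J, X) = 9 + J*X**2 (p(J, X) = 9 + (X*J)*X = 9 + (J*X)*X = 9 + J*X**2)
a(k, Y) = 5/3 - Y/6 (a(k, Y) = (-10 + Y)/(-6) = (-10 + Y)*(-1/6) = 5/3 - Y/6)
a(-1, 37/4)*(1053 + p(5, 36)) = (5/3 - 37/(6*4))*(1053 + (9 + 5*36**2)) = (5/3 - 37/(6*4))*(1053 + (9 + 5*1296)) = (5/3 - 1/6*37/4)*(1053 + (9 + 6480)) = (5/3 - 37/24)*(1053 + 6489) = (1/8)*7542 = 3771/4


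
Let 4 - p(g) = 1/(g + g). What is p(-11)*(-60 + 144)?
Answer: 3738/11 ≈ 339.82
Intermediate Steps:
p(g) = 4 - 1/(2*g) (p(g) = 4 - 1/(g + g) = 4 - 1/(2*g))
p(-11)*(-60 + 144) = (4 - ½/(-11))*(-60 + 144) = (4 - ½*(-1/11))*84 = (4 + 1/22)*84 = (89/22)*84 = 3738/11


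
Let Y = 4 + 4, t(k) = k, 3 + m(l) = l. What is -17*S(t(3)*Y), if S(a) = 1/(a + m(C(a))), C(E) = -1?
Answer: -17/20 ≈ -0.85000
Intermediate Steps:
m(l) = -3 + l
Y = 8
S(a) = 1/(-4 + a) (S(a) = 1/(a + (-3 - 1)) = 1/(a - 4) = 1/(-4 + a))
-17*S(t(3)*Y) = -17/(-4 + 3*8) = -17/(-4 + 24) = -17/20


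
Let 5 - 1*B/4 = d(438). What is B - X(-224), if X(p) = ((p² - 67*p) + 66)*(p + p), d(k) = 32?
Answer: 29231892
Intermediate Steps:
B = -108 (B = 20 - 4*32 = 20 - 128 = -108)
X(p) = 2*p*(66 + p² - 67*p) (X(p) = (66 + p² - 67*p)*(2*p) = 2*p*(66 + p² - 67*p))
B - X(-224) = -108 - 2*(-224)*(66 + (-224)² - 67*(-224)) = -108 - 2*(-224)*(66 + 50176 + 15008) = -108 - 2*(-224)*65250 = -108 - 1*(-29232000) = -108 + 29232000 = 29231892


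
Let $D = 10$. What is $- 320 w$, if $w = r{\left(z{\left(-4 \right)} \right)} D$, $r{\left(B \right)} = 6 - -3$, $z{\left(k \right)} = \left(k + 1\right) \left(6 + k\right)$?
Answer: $-28800$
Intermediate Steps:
$z{\left(k \right)} = \left(1 + k\right) \left(6 + k\right)$
$r{\left(B \right)} = 9$ ($r{\left(B \right)} = 6 + 3 = 9$)
$w = 90$ ($w = 9 \cdot 10 = 90$)
$- 320 w = \left(-320\right) 90 = -28800$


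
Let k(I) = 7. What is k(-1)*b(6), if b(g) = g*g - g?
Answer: 210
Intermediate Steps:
b(g) = g² - g
k(-1)*b(6) = 7*(6*(-1 + 6)) = 7*(6*5) = 7*30 = 210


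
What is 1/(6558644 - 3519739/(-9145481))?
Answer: 9145481/59981957607503 ≈ 1.5247e-7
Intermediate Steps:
1/(6558644 - 3519739/(-9145481)) = 1/(6558644 - 3519739*(-1/9145481)) = 1/(6558644 + 3519739/9145481) = 1/(59981957607503/9145481) = 9145481/59981957607503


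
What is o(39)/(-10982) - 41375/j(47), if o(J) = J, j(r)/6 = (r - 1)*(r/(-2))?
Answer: 113531824/17807313 ≈ 6.3756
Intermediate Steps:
j(r) = -3*r*(-1 + r) (j(r) = 6*((r - 1)*(r/(-2))) = 6*((-1 + r)*(r*(-½))) = 6*((-1 + r)*(-r/2)) = 6*(-r*(-1 + r)/2) = -3*r*(-1 + r))
o(39)/(-10982) - 41375/j(47) = 39/(-10982) - 41375*1/(141*(1 - 1*47)) = 39*(-1/10982) - 41375*1/(141*(1 - 47)) = -39/10982 - 41375/(3*47*(-46)) = -39/10982 - 41375/(-6486) = -39/10982 - 41375*(-1/6486) = -39/10982 + 41375/6486 = 113531824/17807313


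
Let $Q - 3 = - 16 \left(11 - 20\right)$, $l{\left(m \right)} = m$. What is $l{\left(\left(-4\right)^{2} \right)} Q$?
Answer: $2352$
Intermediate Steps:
$Q = 147$ ($Q = 3 - 16 \left(11 - 20\right) = 3 - -144 = 3 + 144 = 147$)
$l{\left(\left(-4\right)^{2} \right)} Q = \left(-4\right)^{2} \cdot 147 = 16 \cdot 147 = 2352$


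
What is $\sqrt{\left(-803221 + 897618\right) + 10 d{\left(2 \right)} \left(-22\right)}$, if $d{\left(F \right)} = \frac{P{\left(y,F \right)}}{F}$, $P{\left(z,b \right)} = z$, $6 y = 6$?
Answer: $\sqrt{94287} \approx 307.06$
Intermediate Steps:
$y = 1$ ($y = \frac{1}{6} \cdot 6 = 1$)
$d{\left(F \right)} = \frac{1}{F}$ ($d{\left(F \right)} = 1 \frac{1}{F} = \frac{1}{F}$)
$\sqrt{\left(-803221 + 897618\right) + 10 d{\left(2 \right)} \left(-22\right)} = \sqrt{\left(-803221 + 897618\right) + \frac{10}{2} \left(-22\right)} = \sqrt{94397 + 10 \cdot \frac{1}{2} \left(-22\right)} = \sqrt{94397 + 5 \left(-22\right)} = \sqrt{94397 - 110} = \sqrt{94287}$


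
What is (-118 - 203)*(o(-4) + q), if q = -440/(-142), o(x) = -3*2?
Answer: 66126/71 ≈ 931.35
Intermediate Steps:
o(x) = -6
q = 220/71 (q = -440*(-1/142) = 220/71 ≈ 3.0986)
(-118 - 203)*(o(-4) + q) = (-118 - 203)*(-6 + 220/71) = -321*(-206/71) = 66126/71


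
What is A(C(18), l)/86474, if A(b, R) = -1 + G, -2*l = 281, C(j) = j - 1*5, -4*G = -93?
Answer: 89/345896 ≈ 0.00025730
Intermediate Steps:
G = 93/4 (G = -¼*(-93) = 93/4 ≈ 23.250)
C(j) = -5 + j (C(j) = j - 5 = -5 + j)
l = -281/2 (l = -½*281 = -281/2 ≈ -140.50)
A(b, R) = 89/4 (A(b, R) = -1 + 93/4 = 89/4)
A(C(18), l)/86474 = (89/4)/86474 = (89/4)*(1/86474) = 89/345896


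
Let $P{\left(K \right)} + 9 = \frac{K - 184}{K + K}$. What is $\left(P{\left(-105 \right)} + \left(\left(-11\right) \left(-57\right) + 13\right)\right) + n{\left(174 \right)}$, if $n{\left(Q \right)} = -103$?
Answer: $\frac{111169}{210} \approx 529.38$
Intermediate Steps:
$P{\left(K \right)} = -9 + \frac{-184 + K}{2 K}$ ($P{\left(K \right)} = -9 + \frac{K - 184}{K + K} = -9 + \frac{-184 + K}{2 K}$)
$\left(P{\left(-105 \right)} + \left(\left(-11\right) \left(-57\right) + 13\right)\right) + n{\left(174 \right)} = \left(\left(- \frac{17}{2} - \frac{92}{-105}\right) + \left(\left(-11\right) \left(-57\right) + 13\right)\right) - 103 = \left(\left(- \frac{17}{2} - - \frac{92}{105}\right) + \left(627 + 13\right)\right) - 103 = \left(\left(- \frac{17}{2} + \frac{92}{105}\right) + 640\right) - 103 = \left(- \frac{1601}{210} + 640\right) - 103 = \frac{132799}{210} - 103 = \frac{111169}{210}$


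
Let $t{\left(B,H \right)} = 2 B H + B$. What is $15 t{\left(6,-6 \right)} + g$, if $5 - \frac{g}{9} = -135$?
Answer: $270$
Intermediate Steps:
$t{\left(B,H \right)} = B + 2 B H$ ($t{\left(B,H \right)} = 2 B H + B = B + 2 B H$)
$g = 1260$ ($g = 45 - -1215 = 45 + 1215 = 1260$)
$15 t{\left(6,-6 \right)} + g = 15 \cdot 6 \left(1 + 2 \left(-6\right)\right) + 1260 = 15 \cdot 6 \left(1 - 12\right) + 1260 = 15 \cdot 6 \left(-11\right) + 1260 = 15 \left(-66\right) + 1260 = -990 + 1260 = 270$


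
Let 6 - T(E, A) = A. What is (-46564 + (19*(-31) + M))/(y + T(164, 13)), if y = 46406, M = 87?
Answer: -47066/46399 ≈ -1.0144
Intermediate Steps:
T(E, A) = 6 - A
(-46564 + (19*(-31) + M))/(y + T(164, 13)) = (-46564 + (19*(-31) + 87))/(46406 + (6 - 1*13)) = (-46564 + (-589 + 87))/(46406 + (6 - 13)) = (-46564 - 502)/(46406 - 7) = -47066/46399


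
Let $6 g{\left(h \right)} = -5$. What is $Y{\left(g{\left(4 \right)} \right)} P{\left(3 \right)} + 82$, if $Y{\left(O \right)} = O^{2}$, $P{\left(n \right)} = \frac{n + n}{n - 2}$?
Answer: $\frac{517}{6} \approx 86.167$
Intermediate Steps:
$P{\left(n \right)} = \frac{2 n}{-2 + n}$
$g{\left(h \right)} = - \frac{5}{6}$ ($g{\left(h \right)} = \frac{1}{6} \left(-5\right) = - \frac{5}{6}$)
$Y{\left(g{\left(4 \right)} \right)} P{\left(3 \right)} + 82 = \left(- \frac{5}{6}\right)^{2} \cdot 2 \cdot 3 \frac{1}{-2 + 3} + 82 = \frac{25 \cdot 2 \cdot 3 \cdot 1^{-1}}{36} + 82 = \frac{25 \cdot 2 \cdot 3 \cdot 1}{36} + 82 = \frac{25}{36} \cdot 6 + 82 = \frac{25}{6} + 82 = \frac{517}{6}$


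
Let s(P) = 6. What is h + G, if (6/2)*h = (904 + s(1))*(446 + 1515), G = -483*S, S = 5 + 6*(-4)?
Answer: 1812041/3 ≈ 6.0401e+5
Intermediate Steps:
S = -19 (S = 5 - 24 = -19)
G = 9177 (G = -483*(-19) = 9177)
h = 1784510/3 (h = ((904 + 6)*(446 + 1515))/3 = (910*1961)/3 = (1/3)*1784510 = 1784510/3 ≈ 5.9484e+5)
h + G = 1784510/3 + 9177 = 1812041/3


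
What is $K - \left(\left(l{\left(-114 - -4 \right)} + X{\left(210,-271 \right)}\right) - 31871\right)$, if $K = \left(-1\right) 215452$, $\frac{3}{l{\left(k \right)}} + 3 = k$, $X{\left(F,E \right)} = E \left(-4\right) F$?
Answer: $- \frac{46467970}{113} \approx -4.1122 \cdot 10^{5}$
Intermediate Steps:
$X{\left(F,E \right)} = - 4 E F$
$l{\left(k \right)} = \frac{3}{-3 + k}$
$K = -215452$
$K - \left(\left(l{\left(-114 - -4 \right)} + X{\left(210,-271 \right)}\right) - 31871\right) = -215452 - \left(\left(\frac{3}{-3 - 110} - \left(-1084\right) 210\right) - 31871\right) = -215452 - \left(\left(\frac{3}{-3 + \left(-114 + 4\right)} + 227640\right) - 31871\right) = -215452 - \left(\left(\frac{3}{-3 - 110} + 227640\right) - 31871\right) = -215452 - \left(\left(\frac{3}{-113} + 227640\right) - 31871\right) = -215452 - \left(\left(3 \left(- \frac{1}{113}\right) + 227640\right) - 31871\right) = -215452 - \left(\left(- \frac{3}{113} + 227640\right) - 31871\right) = -215452 - \left(\frac{25723317}{113} - 31871\right) = -215452 - \frac{22121894}{113} = - \frac{46467970}{113}$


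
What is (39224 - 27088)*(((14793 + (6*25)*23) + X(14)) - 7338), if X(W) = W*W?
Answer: 134721736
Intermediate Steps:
X(W) = W**2
(39224 - 27088)*(((14793 + (6*25)*23) + X(14)) - 7338) = (39224 - 27088)*(((14793 + (6*25)*23) + 14**2) - 7338) = 12136*(((14793 + 150*23) + 196) - 7338) = 12136*(((14793 + 3450) + 196) - 7338) = 12136*((18243 + 196) - 7338) = 12136*(18439 - 7338) = 12136*11101 = 134721736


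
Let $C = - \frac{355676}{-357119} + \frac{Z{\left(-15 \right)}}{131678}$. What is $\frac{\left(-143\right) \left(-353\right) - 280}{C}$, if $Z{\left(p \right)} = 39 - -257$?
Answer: $\frac{1180296851260359}{23470205776} \approx 50289.0$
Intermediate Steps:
$Z{\left(p \right)} = 296$ ($Z{\left(p \right)} = 39 + 257 = 296$)
$C = \frac{23470205776}{23512357841}$ ($C = - \frac{355676}{-357119} + \frac{296}{131678} = \left(-355676\right) \left(- \frac{1}{357119}\right) + 296 \cdot \frac{1}{131678} = \frac{355676}{357119} + \frac{148}{65839} = \frac{23470205776}{23512357841} \approx 0.99821$)
$\frac{\left(-143\right) \left(-353\right) - 280}{C} = \frac{\left(-143\right) \left(-353\right) - 280}{\frac{23470205776}{23512357841}} = \left(50479 - 280\right) \frac{23512357841}{23470205776} = 50199 \cdot \frac{23512357841}{23470205776} = \frac{1180296851260359}{23470205776}$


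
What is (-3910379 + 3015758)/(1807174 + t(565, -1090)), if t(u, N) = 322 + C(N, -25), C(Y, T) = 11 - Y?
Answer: -127803/258371 ≈ -0.49465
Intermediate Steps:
t(u, N) = 333 - N (t(u, N) = 322 + (11 - N) = 333 - N)
(-3910379 + 3015758)/(1807174 + t(565, -1090)) = (-3910379 + 3015758)/(1807174 + (333 - 1*(-1090))) = -894621/(1807174 + (333 + 1090)) = -894621/(1807174 + 1423) = -894621/1808597 = -894621*1/1808597 = -127803/258371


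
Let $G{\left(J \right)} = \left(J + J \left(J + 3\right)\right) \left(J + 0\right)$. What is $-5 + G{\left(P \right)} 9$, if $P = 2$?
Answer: $211$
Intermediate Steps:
$G{\left(J \right)} = J \left(J + J \left(3 + J\right)\right)$ ($G{\left(J \right)} = \left(J + J \left(3 + J\right)\right) J = J \left(J + J \left(3 + J\right)\right)$)
$-5 + G{\left(P \right)} 9 = -5 + 2^{2} \left(4 + 2\right) 9 = -5 + 4 \cdot 6 \cdot 9 = -5 + 24 \cdot 9 = -5 + 216 = 211$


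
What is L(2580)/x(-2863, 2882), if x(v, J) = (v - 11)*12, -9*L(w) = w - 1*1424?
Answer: 289/77598 ≈ 0.0037243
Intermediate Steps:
L(w) = 1424/9 - w/9 (L(w) = -(w - 1*1424)/9 = -(w - 1424)/9 = -(-1424 + w)/9 = 1424/9 - w/9)
x(v, J) = -132 + 12*v (x(v, J) = (-11 + v)*12 = -132 + 12*v)
L(2580)/x(-2863, 2882) = (1424/9 - 1/9*2580)/(-132 + 12*(-2863)) = (1424/9 - 860/3)/(-132 - 34356) = -1156/9/(-34488) = -1156/9*(-1/34488) = 289/77598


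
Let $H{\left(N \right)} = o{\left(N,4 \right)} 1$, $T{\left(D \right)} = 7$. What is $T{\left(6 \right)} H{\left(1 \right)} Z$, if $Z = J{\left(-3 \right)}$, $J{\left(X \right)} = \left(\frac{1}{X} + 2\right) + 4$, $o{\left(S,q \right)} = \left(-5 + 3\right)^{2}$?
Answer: $\frac{476}{3} \approx 158.67$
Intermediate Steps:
$o{\left(S,q \right)} = 4$ ($o{\left(S,q \right)} = \left(-2\right)^{2} = 4$)
$J{\left(X \right)} = 6 + \frac{1}{X}$ ($J{\left(X \right)} = \left(2 + \frac{1}{X}\right) + 4 = 6 + \frac{1}{X}$)
$Z = \frac{17}{3}$ ($Z = 6 + \frac{1}{-3} = 6 - \frac{1}{3} = \frac{17}{3} \approx 5.6667$)
$H{\left(N \right)} = 4$ ($H{\left(N \right)} = 4 \cdot 1 = 4$)
$T{\left(6 \right)} H{\left(1 \right)} Z = 7 \cdot 4 \cdot \frac{17}{3} = 28 \cdot \frac{17}{3} = \frac{476}{3}$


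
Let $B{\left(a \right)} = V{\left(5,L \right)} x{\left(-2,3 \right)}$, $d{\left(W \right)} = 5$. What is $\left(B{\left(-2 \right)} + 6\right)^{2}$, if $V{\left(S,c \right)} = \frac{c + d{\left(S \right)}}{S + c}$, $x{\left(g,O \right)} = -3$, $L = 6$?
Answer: $9$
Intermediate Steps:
$V{\left(S,c \right)} = \frac{5 + c}{S + c}$ ($V{\left(S,c \right)} = \frac{c + 5}{S + c} = \frac{5 + c}{S + c}$)
$B{\left(a \right)} = -3$ ($B{\left(a \right)} = \frac{5 + 6}{5 + 6} \left(-3\right) = \frac{1}{11} \cdot 11 \left(-3\right) = 1 \left(-3\right) = -3$)
$\left(B{\left(-2 \right)} + 6\right)^{2} = \left(-3 + 6\right)^{2} = 3^{2} = 9$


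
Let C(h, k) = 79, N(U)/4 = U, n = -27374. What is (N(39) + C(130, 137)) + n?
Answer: -27139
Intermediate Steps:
N(U) = 4*U
(N(39) + C(130, 137)) + n = (4*39 + 79) - 27374 = (156 + 79) - 27374 = 235 - 27374 = -27139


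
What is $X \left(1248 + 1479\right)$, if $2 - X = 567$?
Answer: $-1540755$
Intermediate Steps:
$X = -565$ ($X = 2 - 567 = -565$)
$X \left(1248 + 1479\right) = - 565 \left(1248 + 1479\right) = \left(-565\right) 2727 = -1540755$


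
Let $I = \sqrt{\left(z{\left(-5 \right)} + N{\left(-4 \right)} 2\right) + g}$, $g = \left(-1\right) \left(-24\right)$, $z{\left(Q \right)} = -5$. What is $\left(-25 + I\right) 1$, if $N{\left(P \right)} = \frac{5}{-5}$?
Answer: $-25 + \sqrt{17} \approx -20.877$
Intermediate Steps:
$g = 24$
$N{\left(P \right)} = -1$ ($N{\left(P \right)} = 5 \left(- \frac{1}{5}\right) = -1$)
$I = \sqrt{17}$ ($I = \sqrt{\left(-5 - 2\right) + 24} = \sqrt{-7 + 24} = \sqrt{17} \approx 4.1231$)
$\left(-25 + I\right) 1 = \left(-25 + \sqrt{17}\right) 1 = -25 + \sqrt{17}$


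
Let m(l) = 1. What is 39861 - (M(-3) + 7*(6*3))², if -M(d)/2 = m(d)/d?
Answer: 214349/9 ≈ 23817.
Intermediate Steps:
M(d) = -2/d
39861 - (M(-3) + 7*(6*3))² = 39861 - (-2/(-3) + 7*(6*3))² = 39861 - (-2*(-⅓) + 7*18)² = 39861 - (⅔ + 126)² = 39861 - (380/3)² = 39861 - 1*144400/9 = 39861 - 144400/9 = 214349/9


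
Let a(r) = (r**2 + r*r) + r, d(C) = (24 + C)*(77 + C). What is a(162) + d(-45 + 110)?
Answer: 65288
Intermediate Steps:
a(r) = r + 2*r**2 (a(r) = (r**2 + r**2) + r = 2*r**2 + r = r + 2*r**2)
a(162) + d(-45 + 110) = 162*(1 + 2*162) + (1848 + (-45 + 110)**2 + 101*(-45 + 110)) = 162*(1 + 324) + (1848 + 65**2 + 101*65) = 162*325 + (1848 + 4225 + 6565) = 52650 + 12638 = 65288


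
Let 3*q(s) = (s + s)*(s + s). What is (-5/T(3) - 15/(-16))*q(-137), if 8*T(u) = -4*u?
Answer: 3847645/36 ≈ 1.0688e+5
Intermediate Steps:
T(u) = -u/2 (T(u) = (-4*u)/8 = -u/2)
q(s) = 4*s**2/3 (q(s) = ((s + s)*(s + s))/3 = ((2*s)*(2*s))/3 = (4*s**2)/3 = 4*s**2/3)
(-5/T(3) - 15/(-16))*q(-137) = (-5/((-1/2*3)) - 15/(-16))*((4/3)*(-137)**2) = (-5/(-3/2) - 15*(-1/16))*((4/3)*18769) = (-5*(-2/3) + 15/16)*(75076/3) = (10/3 + 15/16)*(75076/3) = (205/48)*(75076/3) = 3847645/36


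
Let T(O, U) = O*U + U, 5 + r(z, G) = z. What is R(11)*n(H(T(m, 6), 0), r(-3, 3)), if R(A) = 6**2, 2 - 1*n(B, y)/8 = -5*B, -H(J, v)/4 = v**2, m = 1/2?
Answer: 576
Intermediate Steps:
r(z, G) = -5 + z
m = 1/2 (m = 1*(1/2) = 1/2 ≈ 0.50000)
T(O, U) = U + O*U
H(J, v) = -4*v**2
n(B, y) = 16 + 40*B (n(B, y) = 16 - (-40)*B = 16 + 40*B)
R(A) = 36
R(11)*n(H(T(m, 6), 0), r(-3, 3)) = 36*(16 + 40*(-4*0**2)) = 36*(16 + 40*(-4*0)) = 36*(16 + 40*0) = 36*(16 + 0) = 36*16 = 576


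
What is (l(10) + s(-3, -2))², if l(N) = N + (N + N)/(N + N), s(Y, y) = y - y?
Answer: 121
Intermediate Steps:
s(Y, y) = 0
l(N) = 1 + N (l(N) = N + (2*N)/((2*N)) = N + (2*N)*(1/(2*N)) = N + 1 = 1 + N)
(l(10) + s(-3, -2))² = ((1 + 10) + 0)² = (11 + 0)² = 11² = 121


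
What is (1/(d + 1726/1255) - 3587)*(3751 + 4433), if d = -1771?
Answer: -21732050653984/740293 ≈ -2.9356e+7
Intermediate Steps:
(1/(d + 1726/1255) - 3587)*(3751 + 4433) = (1/(-1771 + 1726/1255) - 3587)*(3751 + 4433) = (1/(-1771 + 1726*(1/1255)) - 3587)*8184 = (1/(-1771 + 1726/1255) - 3587)*8184 = (1/(-2220879/1255) - 3587)*8184 = (-1255/2220879 - 3587)*8184 = -7966294228/2220879*8184 = -21732050653984/740293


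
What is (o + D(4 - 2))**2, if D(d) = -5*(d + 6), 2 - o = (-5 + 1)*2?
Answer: 900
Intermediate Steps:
o = 10 (o = 2 - (-5 + 1)*2 = 2 - (-4)*2 = 2 - 1*(-8) = 2 + 8 = 10)
D(d) = -30 - 5*d (D(d) = -5*(6 + d) = -30 - 5*d)
(o + D(4 - 2))**2 = (10 + (-30 - 5*(4 - 2)))**2 = (10 + (-30 - 5*2))**2 = (10 + (-30 - 10))**2 = (10 - 40)**2 = (-30)**2 = 900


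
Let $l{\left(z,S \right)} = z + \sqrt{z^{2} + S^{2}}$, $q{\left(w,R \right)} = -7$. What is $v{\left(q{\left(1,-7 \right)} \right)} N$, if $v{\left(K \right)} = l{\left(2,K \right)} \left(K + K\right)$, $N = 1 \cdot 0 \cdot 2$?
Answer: $0$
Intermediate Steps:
$N = 0$ ($N = 0 \cdot 2 = 0$)
$l{\left(z,S \right)} = z + \sqrt{S^{2} + z^{2}}$
$v{\left(K \right)} = 2 K \left(2 + \sqrt{4 + K^{2}}\right)$ ($v{\left(K \right)} = \left(2 + \sqrt{K^{2} + 2^{2}}\right) \left(K + K\right) = \left(2 + \sqrt{K^{2} + 4}\right) 2 K = \left(2 + \sqrt{4 + K^{2}}\right) 2 K = 2 K \left(2 + \sqrt{4 + K^{2}}\right)$)
$v{\left(q{\left(1,-7 \right)} \right)} N = 2 \left(-7\right) \left(2 + \sqrt{4 + \left(-7\right)^{2}}\right) 0 = 2 \left(-7\right) \left(2 + \sqrt{4 + 49}\right) 0 = 2 \left(-7\right) \left(2 + \sqrt{53}\right) 0 = \left(-28 - 14 \sqrt{53}\right) 0 = 0$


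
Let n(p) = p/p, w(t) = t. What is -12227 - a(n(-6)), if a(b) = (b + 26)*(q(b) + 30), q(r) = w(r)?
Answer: -13064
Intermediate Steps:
q(r) = r
n(p) = 1
a(b) = (26 + b)*(30 + b) (a(b) = (b + 26)*(b + 30) = (26 + b)*(30 + b))
-12227 - a(n(-6)) = -12227 - (780 + 1² + 56*1) = -12227 - (780 + 1 + 56) = -12227 - 1*837 = -12227 - 837 = -13064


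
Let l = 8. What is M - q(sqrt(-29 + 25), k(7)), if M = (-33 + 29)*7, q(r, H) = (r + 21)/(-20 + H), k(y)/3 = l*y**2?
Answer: -32389/1156 - I/578 ≈ -28.018 - 0.0017301*I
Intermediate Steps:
k(y) = 24*y**2 (k(y) = 3*(8*y**2) = 24*y**2)
q(r, H) = (21 + r)/(-20 + H)
M = -28 (M = -4*7 = -28)
M - q(sqrt(-29 + 25), k(7)) = -28 - (21 + sqrt(-29 + 25))/(-20 + 24*7**2) = -28 - (21 + sqrt(-4))/(-20 + 24*49) = -28 - (21 + 2*I)/(-20 + 1176) = -28 - (21 + 2*I)/1156 = -28 - (21/1156 + I/578) = -28 + (-21/1156 - I/578) = -32389/1156 - I/578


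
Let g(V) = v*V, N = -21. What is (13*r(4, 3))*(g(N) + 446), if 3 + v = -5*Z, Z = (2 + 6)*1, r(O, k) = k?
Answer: 52611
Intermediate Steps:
Z = 8 (Z = 8*1 = 8)
v = -43 (v = -3 - 5*8 = -3 - 40 = -43)
g(V) = -43*V
(13*r(4, 3))*(g(N) + 446) = (13*3)*(-43*(-21) + 446) = 39*(903 + 446) = 39*1349 = 52611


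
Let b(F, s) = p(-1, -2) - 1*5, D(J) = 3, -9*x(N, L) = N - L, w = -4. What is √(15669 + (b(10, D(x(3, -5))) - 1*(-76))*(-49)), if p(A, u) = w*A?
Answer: √11994 ≈ 109.52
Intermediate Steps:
p(A, u) = -4*A
x(N, L) = -N/9 + L/9 (x(N, L) = -(N - L)/9 = -N/9 + L/9)
b(F, s) = -1 (b(F, s) = -4*(-1) - 1*5 = 4 - 5 = -1)
√(15669 + (b(10, D(x(3, -5))) - 1*(-76))*(-49)) = √(15669 + (-1 - 1*(-76))*(-49)) = √(15669 + (-1 + 76)*(-49)) = √(15669 + 75*(-49)) = √(15669 - 3675) = √11994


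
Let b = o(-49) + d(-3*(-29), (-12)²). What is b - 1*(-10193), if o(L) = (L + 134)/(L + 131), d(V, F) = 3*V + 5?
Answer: 857723/82 ≈ 10460.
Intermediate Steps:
d(V, F) = 5 + 3*V
o(L) = (134 + L)/(131 + L)
b = 21897/82 (b = (134 - 49)/(131 - 49) + (5 + 3*(-3*(-29))) = 85/82 + (5 + 3*87) = (1/82)*85 + (5 + 261) = 85/82 + 266 = 21897/82 ≈ 267.04)
b - 1*(-10193) = 21897/82 - 1*(-10193) = 21897/82 + 10193 = 857723/82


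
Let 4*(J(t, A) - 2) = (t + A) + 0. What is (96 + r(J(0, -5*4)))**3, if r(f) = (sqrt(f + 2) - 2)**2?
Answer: 965547 - 117548*I ≈ 9.6555e+5 - 1.1755e+5*I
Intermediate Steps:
J(t, A) = 2 + A/4 + t/4 (J(t, A) = 2 + ((t + A) + 0)/4 = 2 + ((A + t) + 0)/4 = 2 + (A + t)/4 = 2 + (A/4 + t/4) = 2 + A/4 + t/4)
r(f) = (-2 + sqrt(2 + f))**2 (r(f) = (sqrt(2 + f) - 2)**2 = (-2 + sqrt(2 + f))**2)
(96 + r(J(0, -5*4)))**3 = (96 + (-2 + sqrt(2 + (2 + (-5*4)/4 + (1/4)*0)))**2)**3 = (96 + (-2 + sqrt(2 + (2 + (1/4)*(-20) + 0)))**2)**3 = (96 + (-2 + sqrt(2 + (2 - 5 + 0)))**2)**3 = (96 + (-2 + sqrt(2 - 3))**2)**3 = (96 + (-2 + sqrt(-1))**2)**3 = (96 + (-2 + I)**2)**3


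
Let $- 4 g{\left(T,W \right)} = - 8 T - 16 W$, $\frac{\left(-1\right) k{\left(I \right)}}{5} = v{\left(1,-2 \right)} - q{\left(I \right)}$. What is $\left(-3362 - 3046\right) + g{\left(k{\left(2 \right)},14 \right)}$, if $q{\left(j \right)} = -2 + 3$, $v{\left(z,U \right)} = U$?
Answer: $-6322$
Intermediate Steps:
$q{\left(j \right)} = 1$
$k{\left(I \right)} = 15$ ($k{\left(I \right)} = - 5 \left(-2 - 1\right) = \left(-5\right) \left(-3\right) = 15$)
$g{\left(T,W \right)} = 2 T + 4 W$ ($g{\left(T,W \right)} = - \frac{- 8 T - 16 W}{4} = - \frac{- 16 W - 8 T}{4} = 2 T + 4 W$)
$\left(-3362 - 3046\right) + g{\left(k{\left(2 \right)},14 \right)} = \left(-3362 - 3046\right) + \left(2 \cdot 15 + 4 \cdot 14\right) = \left(-3362 - 3046\right) + \left(30 + 56\right) = -6408 + 86 = -6322$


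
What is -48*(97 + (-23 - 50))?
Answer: -1152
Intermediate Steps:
-48*(97 + (-23 - 50)) = -48*(97 - 73) = -48*24 = -1152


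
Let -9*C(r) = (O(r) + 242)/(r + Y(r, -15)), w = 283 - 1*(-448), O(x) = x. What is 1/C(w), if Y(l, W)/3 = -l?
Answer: 13158/973 ≈ 13.523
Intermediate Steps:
Y(l, W) = -3*l (Y(l, W) = 3*(-l) = -3*l)
w = 731 (w = 283 + 448 = 731)
C(r) = (242 + r)/(18*r) (C(r) = -(r + 242)/(9*(r - 3*r)) = -(242 + r)/(9*((-2*r))) = -(242 + r)*(-1/(2*r))/9 = -(-1)*(242 + r)/(18*r) = (242 + r)/(18*r))
1/C(w) = 1/((1/18)*(242 + 731)/731) = 1/((1/18)*(1/731)*973) = 1/(973/13158) = 13158/973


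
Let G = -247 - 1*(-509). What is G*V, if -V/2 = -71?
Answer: 37204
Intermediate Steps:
V = 142 (V = -2*(-71) = 142)
G = 262 (G = -247 + 509 = 262)
G*V = 262*142 = 37204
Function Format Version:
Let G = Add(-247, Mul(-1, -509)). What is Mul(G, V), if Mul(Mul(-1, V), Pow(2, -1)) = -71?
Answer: 37204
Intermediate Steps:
V = 142 (V = Mul(-2, -71) = 142)
G = 262 (G = Add(-247, 509) = 262)
Mul(G, V) = Mul(262, 142) = 37204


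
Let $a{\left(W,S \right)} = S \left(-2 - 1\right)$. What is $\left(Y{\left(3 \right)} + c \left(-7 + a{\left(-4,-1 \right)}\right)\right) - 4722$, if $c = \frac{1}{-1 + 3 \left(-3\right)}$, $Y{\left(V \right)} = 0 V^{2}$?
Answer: $- \frac{23608}{5} \approx -4721.6$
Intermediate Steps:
$Y{\left(V \right)} = 0$
$c = - \frac{1}{10}$ ($c = \frac{1}{-1 - 9} = \frac{1}{-10} = - \frac{1}{10} \approx -0.1$)
$a{\left(W,S \right)} = - 3 S$ ($a{\left(W,S \right)} = S \left(-3\right) = - 3 S$)
$\left(Y{\left(3 \right)} + c \left(-7 + a{\left(-4,-1 \right)}\right)\right) - 4722 = \left(0 - \frac{-7 - -3}{10}\right) - 4722 = \left(0 - \frac{-7 + 3}{10}\right) - 4722 = \left(0 - - \frac{2}{5}\right) - 4722 = \left(0 + \frac{2}{5}\right) - 4722 = \frac{2}{5} - 4722 = - \frac{23608}{5}$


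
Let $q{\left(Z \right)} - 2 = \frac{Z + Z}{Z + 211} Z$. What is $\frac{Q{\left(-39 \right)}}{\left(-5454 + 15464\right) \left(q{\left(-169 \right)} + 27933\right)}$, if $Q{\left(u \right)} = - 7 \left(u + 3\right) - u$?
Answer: $\frac{873}{879730280} \approx 9.9235 \cdot 10^{-7}$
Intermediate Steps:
$Q{\left(u \right)} = -21 - 8 u$ ($Q{\left(u \right)} = - 7 \left(3 + u\right) - u = \left(-21 - 7 u\right) - u = -21 - 8 u$)
$q{\left(Z \right)} = 2 + \frac{2 Z^{2}}{211 + Z}$ ($q{\left(Z \right)} = 2 + \frac{Z + Z}{Z + 211} Z = 2 + \frac{2 Z}{211 + Z} Z = 2 + \frac{2 Z^{2}}{211 + Z}$)
$\frac{Q{\left(-39 \right)}}{\left(-5454 + 15464\right) \left(q{\left(-169 \right)} + 27933\right)} = \frac{-21 - -312}{\left(-5454 + 15464\right) \left(\frac{2 \left(211 - 169 + \left(-169\right)^{2}\right)}{211 - 169} + 27933\right)} = \frac{-21 + 312}{10010 \left(\frac{2 \left(211 - 169 + 28561\right)}{42} + 27933\right)} = \frac{291}{10010 \left(2 \cdot \frac{1}{42} \cdot 28603 + 27933\right)} = \frac{291}{10010 \left(\frac{28603}{21} + 27933\right)} = \frac{291}{10010 \cdot \frac{615196}{21}} = \frac{291}{\frac{879730280}{3}} = 291 \cdot \frac{3}{879730280} = \frac{873}{879730280}$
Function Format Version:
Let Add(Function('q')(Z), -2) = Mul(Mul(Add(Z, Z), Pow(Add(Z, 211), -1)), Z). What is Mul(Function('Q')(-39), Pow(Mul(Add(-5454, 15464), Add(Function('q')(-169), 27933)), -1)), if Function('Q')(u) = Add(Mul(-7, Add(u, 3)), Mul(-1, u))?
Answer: Rational(873, 879730280) ≈ 9.9235e-7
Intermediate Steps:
Function('Q')(u) = Add(-21, Mul(-8, u)) (Function('Q')(u) = Add(Mul(-7, Add(3, u)), Mul(-1, u)) = Add(Add(-21, Mul(-7, u)), Mul(-1, u)) = Add(-21, Mul(-8, u)))
Function('q')(Z) = Add(2, Mul(2, Pow(Z, 2), Pow(Add(211, Z), -1))) (Function('q')(Z) = Add(2, Mul(Mul(Add(Z, Z), Pow(Add(Z, 211), -1)), Z)) = Add(2, Mul(Mul(Mul(2, Z), Pow(Add(211, Z), -1)), Z)) = Add(2, Mul(Mul(2, Z, Pow(Add(211, Z), -1)), Z)) = Add(2, Mul(2, Pow(Z, 2), Pow(Add(211, Z), -1))))
Mul(Function('Q')(-39), Pow(Mul(Add(-5454, 15464), Add(Function('q')(-169), 27933)), -1)) = Mul(Add(-21, Mul(-8, -39)), Pow(Mul(Add(-5454, 15464), Add(Mul(2, Pow(Add(211, -169), -1), Add(211, -169, Pow(-169, 2))), 27933)), -1)) = Mul(Add(-21, 312), Pow(Mul(10010, Add(Mul(2, Pow(42, -1), Add(211, -169, 28561)), 27933)), -1)) = Mul(291, Pow(Mul(10010, Add(Mul(2, Rational(1, 42), 28603), 27933)), -1)) = Mul(291, Pow(Mul(10010, Add(Rational(28603, 21), 27933)), -1)) = Mul(291, Pow(Mul(10010, Rational(615196, 21)), -1)) = Mul(291, Pow(Rational(879730280, 3), -1)) = Mul(291, Rational(3, 879730280)) = Rational(873, 879730280)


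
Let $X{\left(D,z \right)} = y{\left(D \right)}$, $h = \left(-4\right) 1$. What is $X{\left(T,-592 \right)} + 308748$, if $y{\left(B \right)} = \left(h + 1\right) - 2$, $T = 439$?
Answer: $308743$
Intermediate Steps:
$h = -4$
$y{\left(B \right)} = -5$ ($y{\left(B \right)} = \left(-4 + 1\right) - 2 = -3 - 2 = -5$)
$X{\left(D,z \right)} = -5$
$X{\left(T,-592 \right)} + 308748 = -5 + 308748 = 308743$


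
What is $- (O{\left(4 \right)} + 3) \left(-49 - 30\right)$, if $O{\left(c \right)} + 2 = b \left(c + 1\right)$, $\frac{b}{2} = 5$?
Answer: $4029$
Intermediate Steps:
$b = 10$ ($b = 2 \cdot 5 = 10$)
$O{\left(c \right)} = 8 + 10 c$ ($O{\left(c \right)} = -2 + 10 \left(c + 1\right) = -2 + 10 \left(1 + c\right) = -2 + \left(10 + 10 c\right) = 8 + 10 c$)
$- (O{\left(4 \right)} + 3) \left(-49 - 30\right) = - (\left(8 + 10 \cdot 4\right) + 3) \left(-49 - 30\right) = - (\left(8 + 40\right) + 3) \left(-79\right) = - (48 + 3) \left(-79\right) = \left(-1\right) 51 \left(-79\right) = \left(-51\right) \left(-79\right) = 4029$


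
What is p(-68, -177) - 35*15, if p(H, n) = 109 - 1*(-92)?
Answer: -324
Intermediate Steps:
p(H, n) = 201 (p(H, n) = 109 + 92 = 201)
p(-68, -177) - 35*15 = 201 - 35*15 = 201 - 1*525 = 201 - 525 = -324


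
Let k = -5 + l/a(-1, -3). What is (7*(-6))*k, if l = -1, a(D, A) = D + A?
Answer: 399/2 ≈ 199.50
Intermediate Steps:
a(D, A) = A + D
k = -19/4 (k = -5 - 1/(-3 - 1) = -5 - 1/(-4) = -5 - 1*(-¼) = -5 + ¼ = -19/4 ≈ -4.7500)
(7*(-6))*k = (7*(-6))*(-19/4) = -42*(-19/4) = 399/2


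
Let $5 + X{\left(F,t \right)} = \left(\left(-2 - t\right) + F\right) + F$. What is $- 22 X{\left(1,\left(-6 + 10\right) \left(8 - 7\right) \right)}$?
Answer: $198$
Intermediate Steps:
$X{\left(F,t \right)} = -7 - t + 2 F$ ($X{\left(F,t \right)} = -5 - \left(2 + t - 2 F\right) = -7 - t + 2 F$)
$- 22 X{\left(1,\left(-6 + 10\right) \left(8 - 7\right) \right)} = - 22 \left(-7 - \left(-6 + 10\right) \left(8 - 7\right) + 2 \cdot 1\right) = - 22 \left(-7 - 4 \cdot 1 + 2\right) = - 22 \left(-7 - 4 + 2\right) = \left(-22\right) \left(-9\right) = 198$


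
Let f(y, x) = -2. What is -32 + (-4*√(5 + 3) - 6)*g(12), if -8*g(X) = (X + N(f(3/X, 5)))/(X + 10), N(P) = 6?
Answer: -1381/44 + 9*√2/11 ≈ -30.229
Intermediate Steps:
g(X) = -(6 + X)/(8*(10 + X)) (g(X) = -(X + 6)/(8*(X + 10)) = -(6 + X)/(8*(10 + X)))
-32 + (-4*√(5 + 3) - 6)*g(12) = -32 + (-4*√(5 + 3) - 6)*((-6 - 1*12)/(8*(10 + 12))) = -32 + (-8*√2 - 6)*((⅛)*(-6 - 12)/22) = -32 + (-8*√2 - 6)*((⅛)*(1/22)*(-18)) = -32 + (-8*√2 - 6)*(-9/88) = -32 + (-6 - 8*√2)*(-9/88) = -32 + (27/44 + 9*√2/11) = -1381/44 + 9*√2/11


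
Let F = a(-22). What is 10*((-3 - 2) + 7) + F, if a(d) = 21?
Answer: 41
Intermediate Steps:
F = 21
10*((-3 - 2) + 7) + F = 10*((-3 - 2) + 7) + 21 = 10*(-5 + 7) + 21 = 10*2 + 21 = 20 + 21 = 41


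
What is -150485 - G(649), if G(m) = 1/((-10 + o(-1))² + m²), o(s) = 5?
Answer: -63388194611/421226 ≈ -1.5049e+5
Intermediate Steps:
G(m) = 1/(25 + m²) (G(m) = 1/((-10 + 5)² + m²) = 1/((-5)² + m²) = 1/(25 + m²))
-150485 - G(649) = -150485 - 1/(25 + 649²) = -150485 - 1/(25 + 421201) = -150485 - 1/421226 = -63388194611/421226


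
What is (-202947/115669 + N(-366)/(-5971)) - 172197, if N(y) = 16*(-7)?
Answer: -16990101401516/98665657 ≈ -1.7220e+5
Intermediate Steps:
N(y) = -112
(-202947/115669 + N(-366)/(-5971)) - 172197 = (-202947/115669 - 112/(-5971)) - 172197 = (-202947*1/115669 - 112*(-1/5971)) - 172197 = (-202947/115669 + 16/853) - 172197 = -171263087/98665657 - 172197 = -16990101401516/98665657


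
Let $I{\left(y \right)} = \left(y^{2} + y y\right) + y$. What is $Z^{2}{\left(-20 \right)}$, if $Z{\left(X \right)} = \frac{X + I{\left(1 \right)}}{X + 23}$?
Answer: $\frac{289}{9} \approx 32.111$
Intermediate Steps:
$I{\left(y \right)} = y + 2 y^{2}$ ($I{\left(y \right)} = \left(y^{2} + y^{2}\right) + y = 2 y^{2} + y = y + 2 y^{2}$)
$Z{\left(X \right)} = \frac{3 + X}{23 + X}$ ($Z{\left(X \right)} = \frac{X + 1 \left(1 + 2 \cdot 1\right)}{X + 23} = \frac{X + 1 \left(1 + 2\right)}{23 + X} = \frac{X + 1 \cdot 3}{23 + X} = \frac{X + 3}{23 + X} = \frac{3 + X}{23 + X}$)
$Z^{2}{\left(-20 \right)} = \left(\frac{3 - 20}{23 - 20}\right)^{2} = \left(\frac{1}{3} \left(-17\right)\right)^{2} = \left(- \frac{17}{3}\right)^{2} = \frac{289}{9}$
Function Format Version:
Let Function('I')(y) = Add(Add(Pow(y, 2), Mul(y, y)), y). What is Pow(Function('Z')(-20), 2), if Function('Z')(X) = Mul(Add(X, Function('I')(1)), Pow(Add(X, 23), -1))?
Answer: Rational(289, 9) ≈ 32.111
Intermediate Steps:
Function('I')(y) = Add(y, Mul(2, Pow(y, 2))) (Function('I')(y) = Add(Add(Pow(y, 2), Pow(y, 2)), y) = Add(Mul(2, Pow(y, 2)), y) = Add(y, Mul(2, Pow(y, 2))))
Function('Z')(X) = Mul(Pow(Add(23, X), -1), Add(3, X)) (Function('Z')(X) = Mul(Add(X, Mul(1, Add(1, Mul(2, 1)))), Pow(Add(X, 23), -1)) = Mul(Add(X, Mul(1, Add(1, 2))), Pow(Add(23, X), -1)) = Mul(Add(X, Mul(1, 3)), Pow(Add(23, X), -1)) = Mul(Add(X, 3), Pow(Add(23, X), -1)) = Mul(Add(3, X), Pow(Add(23, X), -1)) = Mul(Pow(Add(23, X), -1), Add(3, X)))
Pow(Function('Z')(-20), 2) = Pow(Mul(Pow(Add(23, -20), -1), Add(3, -20)), 2) = Pow(Mul(Pow(3, -1), -17), 2) = Pow(Mul(Rational(1, 3), -17), 2) = Pow(Rational(-17, 3), 2) = Rational(289, 9)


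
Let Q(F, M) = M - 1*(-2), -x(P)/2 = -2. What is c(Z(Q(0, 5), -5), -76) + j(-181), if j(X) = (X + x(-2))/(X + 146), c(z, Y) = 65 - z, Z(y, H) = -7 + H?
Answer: 2872/35 ≈ 82.057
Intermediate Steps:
x(P) = 4 (x(P) = -2*(-2) = 4)
Q(F, M) = 2 + M (Q(F, M) = M + 2 = 2 + M)
j(X) = (4 + X)/(146 + X) (j(X) = (X + 4)/(X + 146) = (4 + X)/(146 + X))
c(Z(Q(0, 5), -5), -76) + j(-181) = (65 - (-7 - 5)) + (4 - 181)/(146 - 181) = (65 - 1*(-12)) - 177/(-35) = (65 + 12) - 1/35*(-177) = 77 + 177/35 = 2872/35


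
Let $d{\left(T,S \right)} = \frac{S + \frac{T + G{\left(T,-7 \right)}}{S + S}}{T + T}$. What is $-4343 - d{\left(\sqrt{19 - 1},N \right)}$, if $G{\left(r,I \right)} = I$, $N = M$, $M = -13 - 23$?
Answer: $- \frac{625391}{144} + \frac{2585 \sqrt{2}}{864} \approx -4338.8$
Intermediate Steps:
$M = -36$ ($M = -13 - 23 = -36$)
$N = -36$
$d{\left(T,S \right)} = \frac{S + \frac{-7 + T}{2 S}}{2 T}$ ($d{\left(T,S \right)} = \frac{S + \frac{T - 7}{S + S}}{T + T} = \frac{S + \frac{-7 + T}{2 S}}{2 T}$)
$-4343 - d{\left(\sqrt{19 - 1},N \right)} = -4343 - \frac{-7 + \sqrt{19 - 1} + 2 \left(-36\right)^{2}}{4 \left(-36\right) \sqrt{19 - 1}} = -4343 - \frac{1}{4} \left(- \frac{1}{36}\right) \frac{1}{\sqrt{18}} \left(-7 + \sqrt{18} + 2 \cdot 1296\right) = -4343 - \frac{1}{4} \left(- \frac{1}{36}\right) \frac{1}{3 \sqrt{2}} \left(-7 + 3 \sqrt{2} + 2592\right) = -4343 - \frac{1}{4} \left(- \frac{1}{36}\right) \frac{\sqrt{2}}{6} \left(2585 + 3 \sqrt{2}\right) = -4343 - - \frac{\sqrt{2} \left(2585 + 3 \sqrt{2}\right)}{864} = -4343 + \frac{\sqrt{2} \left(2585 + 3 \sqrt{2}\right)}{864}$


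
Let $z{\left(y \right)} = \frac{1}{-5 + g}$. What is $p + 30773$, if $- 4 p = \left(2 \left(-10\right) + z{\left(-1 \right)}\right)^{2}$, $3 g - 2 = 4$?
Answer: $\frac{1104107}{36} \approx 30670.0$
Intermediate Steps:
$g = 2$ ($g = \frac{2}{3} + \frac{1}{3} \cdot 4 = \frac{2}{3} + \frac{4}{3} = 2$)
$z{\left(y \right)} = - \frac{1}{3}$ ($z{\left(y \right)} = \frac{1}{-5 + 2} = \frac{1}{-3} = - \frac{1}{3}$)
$p = - \frac{3721}{36}$ ($p = - \frac{\left(2 \left(-10\right) - \frac{1}{3}\right)^{2}}{4} = - \frac{\left(-20 - \frac{1}{3}\right)^{2}}{4} = - \frac{\left(- \frac{61}{3}\right)^{2}}{4} = \left(- \frac{1}{4}\right) \frac{3721}{9} = - \frac{3721}{36} \approx -103.36$)
$p + 30773 = - \frac{3721}{36} + 30773 = \frac{1104107}{36}$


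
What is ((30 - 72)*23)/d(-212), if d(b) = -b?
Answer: -483/106 ≈ -4.5566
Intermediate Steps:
((30 - 72)*23)/d(-212) = ((30 - 72)*23)/((-1*(-212))) = -42*23/212 = -966*1/212 = -483/106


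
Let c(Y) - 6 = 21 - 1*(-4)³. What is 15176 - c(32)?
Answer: 15085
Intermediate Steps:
c(Y) = 91 (c(Y) = 6 + (21 - 1*(-4)³) = 6 + (21 - 1*(-64)) = 6 + (21 + 64) = 6 + 85 = 91)
15176 - c(32) = 15176 - 1*91 = 15176 - 91 = 15085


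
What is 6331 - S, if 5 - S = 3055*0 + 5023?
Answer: 11349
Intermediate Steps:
S = -5018 (S = 5 - (3055*0 + 5023) = 5 - (0 + 5023) = 5 - 1*5023 = 5 - 5023 = -5018)
6331 - S = 6331 - 1*(-5018) = 6331 + 5018 = 11349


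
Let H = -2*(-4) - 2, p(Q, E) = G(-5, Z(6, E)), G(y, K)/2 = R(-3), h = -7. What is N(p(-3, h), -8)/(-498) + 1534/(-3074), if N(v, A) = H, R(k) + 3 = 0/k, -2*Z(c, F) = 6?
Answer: -65198/127571 ≈ -0.51107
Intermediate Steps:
Z(c, F) = -3 (Z(c, F) = -½*6 = -3)
R(k) = -3 (R(k) = -3 + 0/k = -3 + 0 = -3)
G(y, K) = -6 (G(y, K) = 2*(-3) = -6)
p(Q, E) = -6
H = 6 (H = 8 - 2 = 6)
N(v, A) = 6
N(p(-3, h), -8)/(-498) + 1534/(-3074) = 6/(-498) + 1534/(-3074) = 6*(-1/498) + 1534*(-1/3074) = -1/83 - 767/1537 = -65198/127571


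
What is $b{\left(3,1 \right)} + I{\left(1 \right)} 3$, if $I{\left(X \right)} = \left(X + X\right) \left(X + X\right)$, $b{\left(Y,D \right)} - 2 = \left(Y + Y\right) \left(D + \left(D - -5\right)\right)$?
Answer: $56$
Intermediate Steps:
$b{\left(Y,D \right)} = 2 + 2 Y \left(5 + 2 D\right)$ ($b{\left(Y,D \right)} = 2 + \left(Y + Y\right) \left(D + \left(D - -5\right)\right) = 2 + 2 Y \left(D + \left(D + 5\right)\right) = 2 + 2 Y \left(D + \left(5 + D\right)\right) = 2 + 2 Y \left(5 + 2 D\right)$)
$I{\left(X \right)} = 4 X^{2}$ ($I{\left(X \right)} = 2 X 2 X = 4 X^{2}$)
$b{\left(3,1 \right)} + I{\left(1 \right)} 3 = \left(2 + 10 \cdot 3 + 4 \cdot 1 \cdot 3\right) + 4 \cdot 1^{2} \cdot 3 = \left(2 + 30 + 12\right) + 4 \cdot 1 \cdot 3 = 44 + 4 \cdot 3 = 44 + 12 = 56$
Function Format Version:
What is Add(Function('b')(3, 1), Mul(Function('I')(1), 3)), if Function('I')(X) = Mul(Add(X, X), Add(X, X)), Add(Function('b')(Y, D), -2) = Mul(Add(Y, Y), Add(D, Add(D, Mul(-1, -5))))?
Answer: 56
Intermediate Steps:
Function('b')(Y, D) = Add(2, Mul(2, Y, Add(5, Mul(2, D)))) (Function('b')(Y, D) = Add(2, Mul(Add(Y, Y), Add(D, Add(D, Mul(-1, -5))))) = Add(2, Mul(Mul(2, Y), Add(D, Add(D, 5)))) = Add(2, Mul(Mul(2, Y), Add(D, Add(5, D)))) = Add(2, Mul(Mul(2, Y), Add(5, Mul(2, D)))) = Add(2, Mul(2, Y, Add(5, Mul(2, D)))))
Function('I')(X) = Mul(4, Pow(X, 2)) (Function('I')(X) = Mul(Mul(2, X), Mul(2, X)) = Mul(4, Pow(X, 2)))
Add(Function('b')(3, 1), Mul(Function('I')(1), 3)) = Add(Add(2, Mul(10, 3), Mul(4, 1, 3)), Mul(Mul(4, Pow(1, 2)), 3)) = Add(Add(2, 30, 12), Mul(Mul(4, 1), 3)) = Add(44, Mul(4, 3)) = Add(44, 12) = 56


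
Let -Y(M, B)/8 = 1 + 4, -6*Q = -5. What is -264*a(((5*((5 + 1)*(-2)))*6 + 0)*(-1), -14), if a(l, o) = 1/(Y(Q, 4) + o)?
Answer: 44/9 ≈ 4.8889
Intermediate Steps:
Q = ⅚ (Q = -⅙*(-5) = ⅚ ≈ 0.83333)
Y(M, B) = -40 (Y(M, B) = -8*(1 + 4) = -8*5 = -40)
a(l, o) = 1/(-40 + o)
-264*a(((5*((5 + 1)*(-2)))*6 + 0)*(-1), -14) = -264/(-40 - 14) = -264/(-54) = -264*(-1/54) = 44/9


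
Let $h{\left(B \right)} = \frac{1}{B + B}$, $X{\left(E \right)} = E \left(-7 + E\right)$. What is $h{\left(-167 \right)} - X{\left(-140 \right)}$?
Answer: $- \frac{6873721}{334} \approx -20580.0$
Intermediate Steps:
$h{\left(B \right)} = \frac{1}{2 B}$
$h{\left(-167 \right)} - X{\left(-140 \right)} = \frac{1}{2 \left(-167\right)} - - 140 \left(-7 - 140\right) = \frac{1}{2} \left(- \frac{1}{167}\right) - \left(-140\right) \left(-147\right) = - \frac{1}{334} - 20580 = - \frac{6873721}{334}$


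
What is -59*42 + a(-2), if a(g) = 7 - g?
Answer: -2469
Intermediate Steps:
-59*42 + a(-2) = -59*42 + (7 - 1*(-2)) = -2478 + (7 + 2) = -2478 + 9 = -2469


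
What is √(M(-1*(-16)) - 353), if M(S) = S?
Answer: I*√337 ≈ 18.358*I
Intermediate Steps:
√(M(-1*(-16)) - 353) = √(-1*(-16) - 353) = √(16 - 353) = √(-337) = I*√337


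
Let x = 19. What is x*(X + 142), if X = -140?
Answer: 38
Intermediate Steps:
x*(X + 142) = 19*(-140 + 142) = 19*2 = 38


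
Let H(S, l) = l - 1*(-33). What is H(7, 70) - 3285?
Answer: -3182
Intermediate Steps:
H(S, l) = 33 + l (H(S, l) = l + 33 = 33 + l)
H(7, 70) - 3285 = (33 + 70) - 3285 = 103 - 3285 = -3182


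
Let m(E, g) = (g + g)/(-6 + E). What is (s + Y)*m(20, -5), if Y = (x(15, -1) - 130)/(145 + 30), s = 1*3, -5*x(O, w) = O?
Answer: -8/5 ≈ -1.6000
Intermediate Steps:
x(O, w) = -O/5
s = 3
m(E, g) = 2*g/(-6 + E) (m(E, g) = (2*g)/(-6 + E) = 2*g/(-6 + E))
Y = -19/25 (Y = (-⅕*15 - 130)/(145 + 30) = (-3 - 130)/175 = -133*1/175 = -19/25 ≈ -0.76000)
(s + Y)*m(20, -5) = (3 - 19/25)*(2*(-5)/(-6 + 20)) = 56*(2*(-5)/14)/25 = 56*(2*(-5)*(1/14))/25 = (56/25)*(-5/7) = -8/5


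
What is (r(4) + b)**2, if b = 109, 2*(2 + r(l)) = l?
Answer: 11881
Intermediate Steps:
r(l) = -2 + l/2
(r(4) + b)**2 = ((-2 + (1/2)*4) + 109)**2 = ((-2 + 2) + 109)**2 = (0 + 109)**2 = 109**2 = 11881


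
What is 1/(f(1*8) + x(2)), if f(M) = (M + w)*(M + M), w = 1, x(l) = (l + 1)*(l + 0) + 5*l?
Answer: 1/160 ≈ 0.0062500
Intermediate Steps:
x(l) = 5*l + l*(1 + l) (x(l) = (1 + l)*l + 5*l = l*(1 + l) + 5*l = 5*l + l*(1 + l))
f(M) = 2*M*(1 + M) (f(M) = (M + 1)*(M + M) = (1 + M)*(2*M) = 2*M*(1 + M))
1/(f(1*8) + x(2)) = 1/(2*(1*8)*(1 + 1*8) + 2*(6 + 2)) = 1/(2*8*(1 + 8) + 2*8) = 1/(2*8*9 + 16) = 1/(144 + 16) = 1/160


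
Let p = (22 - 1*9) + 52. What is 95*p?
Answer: 6175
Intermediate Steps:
p = 65 (p = (22 - 9) + 52 = 13 + 52 = 65)
95*p = 95*65 = 6175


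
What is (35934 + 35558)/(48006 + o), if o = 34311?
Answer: 71492/82317 ≈ 0.86850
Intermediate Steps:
(35934 + 35558)/(48006 + o) = (35934 + 35558)/(48006 + 34311) = 71492/82317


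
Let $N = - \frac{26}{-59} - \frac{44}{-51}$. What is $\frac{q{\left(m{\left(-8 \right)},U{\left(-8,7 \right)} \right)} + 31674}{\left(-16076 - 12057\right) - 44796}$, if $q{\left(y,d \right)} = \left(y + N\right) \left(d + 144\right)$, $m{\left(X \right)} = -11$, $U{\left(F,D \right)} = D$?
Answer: $- \frac{90901339}{219443361} \approx -0.41424$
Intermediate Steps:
$N = \frac{3922}{3009}$ ($N = \left(-26\right) \left(- \frac{1}{59}\right) - - \frac{44}{51} = \frac{26}{59} + \frac{44}{51} = \frac{3922}{3009} \approx 1.3034$)
$q{\left(y,d \right)} = \left(144 + d\right) \left(\frac{3922}{3009} + y\right)$ ($q{\left(y,d \right)} = \left(y + \frac{3922}{3009}\right) \left(d + 144\right) = \left(\frac{3922}{3009} + y\right) \left(144 + d\right) = \left(144 + d\right) \left(\frac{3922}{3009} + y\right)$)
$\frac{q{\left(m{\left(-8 \right)},U{\left(-8,7 \right)} \right)} + 31674}{\left(-16076 - 12057\right) - 44796} = \frac{\left(\frac{188256}{1003} + 144 \left(-11\right) + \frac{3922}{3009} \cdot 7 + 7 \left(-11\right)\right) + 31674}{\left(-16076 - 12057\right) - 44796} = \frac{\left(\frac{188256}{1003} - 1584 + \frac{27454}{3009} - 77\right) + 31674}{\left(-16076 - 12057\right) - 44796} = \frac{- \frac{4405727}{3009} + 31674}{-28133 - 44796} = \frac{90901339}{3009 \left(-72929\right)} = \frac{90901339}{3009} \left(- \frac{1}{72929}\right) = - \frac{90901339}{219443361}$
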